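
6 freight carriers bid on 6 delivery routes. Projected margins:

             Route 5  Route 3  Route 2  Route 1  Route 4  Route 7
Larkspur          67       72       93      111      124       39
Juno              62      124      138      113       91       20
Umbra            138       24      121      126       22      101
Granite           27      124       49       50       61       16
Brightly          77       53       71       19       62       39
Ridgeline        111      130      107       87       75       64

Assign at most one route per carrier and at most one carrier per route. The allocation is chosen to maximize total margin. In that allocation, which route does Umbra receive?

This is a one-to-one assignment (maximum-weight bipartite matching).
Optimal: Larkspur→Route 4 ($124k), Juno→Route 2 ($138k), Umbra→Route 1 ($126k), Granite→Route 3 ($124k), Brightly→Route 7 ($39k), Ridgeline→Route 5 ($111k) — total 124+138+126+124+39+111 = $662k.
Max-entry greedy (repeatedly take the single best remaining cell) gives $619k, worse by 43.
Umbra's own top route is Route 5 ($138k), but forcing Umbra→Route 5 and reassigning the rest optimally gives only $650k — worse by 12.

Umbra receives Route 1.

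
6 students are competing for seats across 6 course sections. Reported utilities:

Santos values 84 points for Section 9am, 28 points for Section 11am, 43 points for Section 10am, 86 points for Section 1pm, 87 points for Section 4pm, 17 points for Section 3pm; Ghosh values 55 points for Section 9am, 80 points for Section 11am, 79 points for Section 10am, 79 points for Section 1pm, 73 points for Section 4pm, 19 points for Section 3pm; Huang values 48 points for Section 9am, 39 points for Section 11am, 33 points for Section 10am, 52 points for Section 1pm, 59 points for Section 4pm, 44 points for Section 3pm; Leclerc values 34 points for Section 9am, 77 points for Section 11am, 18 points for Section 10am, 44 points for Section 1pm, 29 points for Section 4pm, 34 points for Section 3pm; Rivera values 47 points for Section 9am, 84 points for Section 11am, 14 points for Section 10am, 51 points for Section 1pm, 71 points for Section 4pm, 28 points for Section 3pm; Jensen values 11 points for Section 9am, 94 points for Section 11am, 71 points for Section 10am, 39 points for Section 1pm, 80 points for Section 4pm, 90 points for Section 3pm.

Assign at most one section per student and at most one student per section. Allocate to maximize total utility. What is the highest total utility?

This is the linear assignment problem.
Optimal: Santos→Section 9am (84 points), Ghosh→Section 10am (79 points), Huang→Section 1pm (52 points), Leclerc→Section 11am (77 points), Rivera→Section 4pm (71 points), Jensen→Section 3pm (90 points) — total 84+79+52+77+71+90 = 453 points.
Max-entry greedy (repeatedly take the single best remaining cell) gives 393 points, worse by 60.
Swapping Rivera↔Huang (Rivera→Section 1pm 51 points, Huang→Section 4pm 59 points) loses 13.
No other one-to-one assignment exceeds 453 points.

Max total: 453 points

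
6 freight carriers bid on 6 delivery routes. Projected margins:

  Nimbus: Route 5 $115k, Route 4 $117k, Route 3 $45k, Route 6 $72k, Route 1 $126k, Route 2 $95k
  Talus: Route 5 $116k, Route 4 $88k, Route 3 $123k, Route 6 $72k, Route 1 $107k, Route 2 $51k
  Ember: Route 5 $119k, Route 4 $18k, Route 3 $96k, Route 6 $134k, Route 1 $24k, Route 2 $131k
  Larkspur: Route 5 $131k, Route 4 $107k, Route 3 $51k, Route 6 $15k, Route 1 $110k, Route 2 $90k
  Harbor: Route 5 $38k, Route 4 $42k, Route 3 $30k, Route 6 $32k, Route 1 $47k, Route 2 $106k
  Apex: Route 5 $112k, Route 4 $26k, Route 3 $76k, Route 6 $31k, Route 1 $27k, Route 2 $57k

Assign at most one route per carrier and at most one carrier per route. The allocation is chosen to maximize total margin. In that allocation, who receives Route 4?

Optimal: Nimbus→Route 1 ($126k), Talus→Route 3 ($123k), Ember→Route 6 ($134k), Larkspur→Route 4 ($107k), Harbor→Route 2 ($106k), Apex→Route 5 ($112k) — total 126+123+134+107+106+112 = $708k.
Column-greedy (each route in turn goes to its best remaining carrier) gives $609k, worse by 99.
Checked against all permutations: $708k is optimal.
Larkspur's own top route is Route 5 ($131k), but forcing Larkspur→Route 5 and reassigning the rest optimally gives only $671k — worse by 37.

Larkspur receives Route 4.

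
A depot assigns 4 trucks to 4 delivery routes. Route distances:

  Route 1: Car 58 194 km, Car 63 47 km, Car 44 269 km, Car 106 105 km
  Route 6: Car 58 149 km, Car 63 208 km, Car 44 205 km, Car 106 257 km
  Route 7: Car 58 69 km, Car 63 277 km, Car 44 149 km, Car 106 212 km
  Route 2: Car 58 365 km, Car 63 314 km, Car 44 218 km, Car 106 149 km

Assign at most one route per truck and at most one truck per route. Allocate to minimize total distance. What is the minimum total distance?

Min total: 470 km

Optimal: Car 58→Route 7 (69 km), Car 63→Route 1 (47 km), Car 44→Route 6 (205 km), Car 106→Route 2 (149 km) — total 69+47+205+149 = 470 km.
Next-best assignment: Car 58→Route 6, Car 63→Route 1, Car 44→Route 7, Car 106→Route 2 = 494 km.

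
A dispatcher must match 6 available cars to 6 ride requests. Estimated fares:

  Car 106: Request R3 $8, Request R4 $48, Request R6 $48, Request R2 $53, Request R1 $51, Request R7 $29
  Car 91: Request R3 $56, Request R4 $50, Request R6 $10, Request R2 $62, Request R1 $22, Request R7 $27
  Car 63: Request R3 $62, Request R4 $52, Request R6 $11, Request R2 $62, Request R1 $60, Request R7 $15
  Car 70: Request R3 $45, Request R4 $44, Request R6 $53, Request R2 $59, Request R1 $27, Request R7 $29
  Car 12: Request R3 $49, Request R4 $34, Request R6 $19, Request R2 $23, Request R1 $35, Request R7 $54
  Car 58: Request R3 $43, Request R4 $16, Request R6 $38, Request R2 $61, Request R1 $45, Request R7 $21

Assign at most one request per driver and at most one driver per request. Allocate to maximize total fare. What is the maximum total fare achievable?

Optimal: Car 106→Request R4 ($48), Car 91→Request R3 ($56), Car 63→Request R1 ($60), Car 70→Request R6 ($53), Car 12→Request R7 ($54), Car 58→Request R2 ($61) — total 48+56+60+53+54+61 = $332.
Next-best assignment: Car 106→Request R1, Car 91→Request R4, Car 63→Request R3, Car 70→Request R6, Car 12→Request R7, Car 58→Request R2 = $331.
No other one-to-one assignment exceeds $332.

Maximum total: $332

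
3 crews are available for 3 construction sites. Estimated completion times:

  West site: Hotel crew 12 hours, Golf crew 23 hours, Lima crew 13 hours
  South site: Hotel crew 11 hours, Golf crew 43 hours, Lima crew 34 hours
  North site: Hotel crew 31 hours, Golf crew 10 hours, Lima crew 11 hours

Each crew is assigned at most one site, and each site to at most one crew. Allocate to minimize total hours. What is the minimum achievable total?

Min total: 34 hours

This is the linear assignment problem.
Optimal: Hotel crew→South site (11 hours), Golf crew→North site (10 hours), Lima crew→West site (13 hours) — total 11+10+13 = 34 hours.
Column-greedy (each site in turn goes to its cheapest remaining crew) gives 56 hours, worse by 22.
Swapping Hotel crew↔Golf crew (Hotel crew→North site 31 hours, Golf crew→South site 43 hours) adds 53.
Every other assignment is strictly worse.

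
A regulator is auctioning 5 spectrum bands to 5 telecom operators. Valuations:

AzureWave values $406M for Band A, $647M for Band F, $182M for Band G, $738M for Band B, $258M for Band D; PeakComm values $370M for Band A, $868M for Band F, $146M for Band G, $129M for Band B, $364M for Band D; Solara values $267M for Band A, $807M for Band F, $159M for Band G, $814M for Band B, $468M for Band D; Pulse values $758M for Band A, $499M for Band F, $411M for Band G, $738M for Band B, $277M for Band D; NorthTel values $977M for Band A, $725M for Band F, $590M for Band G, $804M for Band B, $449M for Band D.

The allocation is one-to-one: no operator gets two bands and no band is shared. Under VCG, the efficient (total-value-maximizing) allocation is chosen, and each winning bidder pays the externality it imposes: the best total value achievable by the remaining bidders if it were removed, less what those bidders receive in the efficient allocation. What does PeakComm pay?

Efficient allocation: AzureWave→Band B ($738M), PeakComm→Band F ($868M), Solara→Band D ($468M), Pulse→Band G ($411M), NorthTel→Band A ($977M); total welfare W = $3462M.
PeakComm receives Band F at value $868M, so the others get W − 868 = $2594M.
Without PeakComm: best allocation of the remaining 4 bidders over all 5 bands is AzureWave→Band B ($738M), Solara→Band F ($807M), Pulse→Band G ($411M), NorthTel→Band A ($977M), total $2933M.
VCG payment = (others' best without PeakComm) − (others' welfare with PeakComm) = 2933 − 2594 = $339M.

PeakComm pays $339M.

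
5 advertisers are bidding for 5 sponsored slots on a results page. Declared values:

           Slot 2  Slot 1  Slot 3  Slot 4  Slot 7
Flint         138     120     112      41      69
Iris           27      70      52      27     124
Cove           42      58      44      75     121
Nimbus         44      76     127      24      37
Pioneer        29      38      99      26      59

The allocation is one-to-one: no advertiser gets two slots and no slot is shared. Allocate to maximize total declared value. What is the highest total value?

Maximum total: $512

Treat this as an assignment problem: match each advertiser to one slot.
Optimal: Flint→Slot 2 ($138), Iris→Slot 7 ($124), Cove→Slot 4 ($75), Nimbus→Slot 1 ($76), Pioneer→Slot 3 ($99) — total 138+124+75+76+99 = $512.
Row-greedy (each advertiser in turn takes its best remaining slot) gives $502, worse by 10.
Every other assignment is strictly worse.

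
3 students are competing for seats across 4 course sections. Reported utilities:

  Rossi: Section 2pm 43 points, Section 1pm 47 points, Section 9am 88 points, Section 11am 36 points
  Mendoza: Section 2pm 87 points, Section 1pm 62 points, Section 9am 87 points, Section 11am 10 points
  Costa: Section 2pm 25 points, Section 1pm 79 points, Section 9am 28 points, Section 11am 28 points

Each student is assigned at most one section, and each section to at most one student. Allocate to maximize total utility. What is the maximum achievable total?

Maximum total: 254 points

Optimal: Rossi→Section 9am (88 points), Mendoza→Section 2pm (87 points), Costa→Section 1pm (79 points) — total 88+87+79 = 254 points.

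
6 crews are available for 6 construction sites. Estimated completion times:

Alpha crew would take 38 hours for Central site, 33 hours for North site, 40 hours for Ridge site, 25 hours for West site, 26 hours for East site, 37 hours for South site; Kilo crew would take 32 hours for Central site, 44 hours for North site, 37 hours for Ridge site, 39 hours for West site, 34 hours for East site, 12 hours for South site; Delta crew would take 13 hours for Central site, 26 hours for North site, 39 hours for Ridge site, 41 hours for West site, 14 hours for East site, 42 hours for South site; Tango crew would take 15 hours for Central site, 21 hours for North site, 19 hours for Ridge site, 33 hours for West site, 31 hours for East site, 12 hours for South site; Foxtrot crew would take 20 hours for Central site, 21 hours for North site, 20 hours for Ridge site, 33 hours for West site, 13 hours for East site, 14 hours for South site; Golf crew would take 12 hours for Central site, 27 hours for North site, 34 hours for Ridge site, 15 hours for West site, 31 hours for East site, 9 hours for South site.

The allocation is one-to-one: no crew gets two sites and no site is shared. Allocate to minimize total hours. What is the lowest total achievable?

Min total: 103 hours

Optimal: Alpha crew→West site (25 hours), Kilo crew→South site (12 hours), Delta crew→East site (14 hours), Tango crew→Ridge site (19 hours), Foxtrot crew→North site (21 hours), Golf crew→Central site (12 hours) — total 25+12+14+19+21+12 = 103 hours.
Min-entry greedy (repeatedly take the single cheapest remaining cell) gives 123 hours, worse by 20.
Next-best assignment: Alpha crew→West site, Kilo crew→South site, Delta crew→East site, Tango crew→North site, Foxtrot crew→Ridge site, Golf crew→Central site = 104 hours.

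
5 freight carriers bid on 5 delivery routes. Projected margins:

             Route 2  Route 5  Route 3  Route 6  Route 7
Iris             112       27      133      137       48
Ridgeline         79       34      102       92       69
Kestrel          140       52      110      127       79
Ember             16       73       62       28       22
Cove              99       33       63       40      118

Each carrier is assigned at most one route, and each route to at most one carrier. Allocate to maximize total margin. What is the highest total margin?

Optimal: Iris→Route 6 ($137k), Ridgeline→Route 3 ($102k), Kestrel→Route 2 ($140k), Ember→Route 5 ($73k), Cove→Route 7 ($118k) — total 137+102+140+73+118 = $570k.
Column-greedy (each route in turn goes to its best remaining carrier) gives $556k, worse by 14.

Max total: $570k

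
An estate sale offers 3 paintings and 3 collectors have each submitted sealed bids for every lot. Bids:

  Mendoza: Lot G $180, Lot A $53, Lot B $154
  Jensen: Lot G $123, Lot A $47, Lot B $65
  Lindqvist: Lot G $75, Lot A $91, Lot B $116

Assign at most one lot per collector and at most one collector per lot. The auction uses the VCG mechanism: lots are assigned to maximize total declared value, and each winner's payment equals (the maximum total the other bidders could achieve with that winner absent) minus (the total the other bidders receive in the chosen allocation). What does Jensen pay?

Efficient allocation: Mendoza→Lot B ($154), Jensen→Lot G ($123), Lindqvist→Lot A ($91); total welfare W = $368.
Jensen receives Lot G at value $123, so the others get W − 123 = $245.
Without Jensen: best allocation of the remaining 2 bidders over all 3 lots is Mendoza→Lot G ($180), Lindqvist→Lot B ($116), total $296.
VCG payment = (others' best without Jensen) − (others' welfare with Jensen) = 296 − 245 = $51.

Jensen pays $51.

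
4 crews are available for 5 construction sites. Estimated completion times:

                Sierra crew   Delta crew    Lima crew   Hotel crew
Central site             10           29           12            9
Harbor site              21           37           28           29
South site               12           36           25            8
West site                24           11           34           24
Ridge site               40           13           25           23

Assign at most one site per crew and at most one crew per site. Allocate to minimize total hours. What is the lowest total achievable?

Minimum total: 52 hours

Optimal: Sierra crew→Harbor site (21 hours), Delta crew→West site (11 hours), Lima crew→Central site (12 hours), Hotel crew→South site (8 hours) — total 21+11+12+8 = 52 hours.
Row-greedy (each crew in turn takes its cheapest remaining site) gives 69 hours, worse by 17.
Every other assignment is strictly worse.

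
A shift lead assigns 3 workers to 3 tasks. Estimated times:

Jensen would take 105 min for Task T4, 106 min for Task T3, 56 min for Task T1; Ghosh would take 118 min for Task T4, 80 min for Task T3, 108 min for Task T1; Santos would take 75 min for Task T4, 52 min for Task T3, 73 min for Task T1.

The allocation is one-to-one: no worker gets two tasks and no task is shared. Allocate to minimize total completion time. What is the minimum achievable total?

Optimal: Jensen→Task T1 (56 min), Ghosh→Task T3 (80 min), Santos→Task T4 (75 min) — total 56+80+75 = 211 min.
Min-entry greedy (repeatedly take the single cheapest remaining cell) gives 226 min, worse by 15.
Swapping Jensen↔Santos (Jensen→Task T4 105 min, Santos→Task T1 73 min) adds 47.

Min total: 211 min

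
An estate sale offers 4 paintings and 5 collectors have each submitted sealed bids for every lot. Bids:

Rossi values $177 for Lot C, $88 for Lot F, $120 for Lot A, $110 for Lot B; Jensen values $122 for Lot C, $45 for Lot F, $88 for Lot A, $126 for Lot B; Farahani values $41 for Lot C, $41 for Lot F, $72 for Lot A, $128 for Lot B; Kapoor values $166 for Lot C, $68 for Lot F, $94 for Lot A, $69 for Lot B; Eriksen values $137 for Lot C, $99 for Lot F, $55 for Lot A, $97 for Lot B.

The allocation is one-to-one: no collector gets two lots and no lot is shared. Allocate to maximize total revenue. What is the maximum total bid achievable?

Maximum total: $513

This is the linear assignment problem.
Optimal: Kapoor→Lot C ($166), Eriksen→Lot F ($99), Rossi→Lot A ($120), Farahani→Lot B ($128) — total 166+99+120+128 = $513.
Column-greedy (each lot in turn goes to its best remaining collector) gives $498, worse by 15.
Every other assignment is strictly worse.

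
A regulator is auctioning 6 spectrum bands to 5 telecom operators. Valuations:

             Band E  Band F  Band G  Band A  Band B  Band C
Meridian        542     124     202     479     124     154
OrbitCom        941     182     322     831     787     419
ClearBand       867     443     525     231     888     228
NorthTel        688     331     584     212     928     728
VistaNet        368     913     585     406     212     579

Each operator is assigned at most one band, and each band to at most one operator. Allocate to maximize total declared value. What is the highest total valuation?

Optimal: Meridian→Band A ($479M), OrbitCom→Band E ($941M), ClearBand→Band B ($888M), NorthTel→Band C ($728M), VistaNet→Band F ($913M) — total 479+941+888+728+913 = $3949M.
Max-entry greedy (repeatedly take the single best remaining cell) gives $3786M, worse by 163.
Next-best assignment: Meridian→Band E, OrbitCom→Band A, ClearBand→Band B, NorthTel→Band C, VistaNet→Band F = $3902M.
No other one-to-one assignment exceeds $3949M.

Maximum total: $3949M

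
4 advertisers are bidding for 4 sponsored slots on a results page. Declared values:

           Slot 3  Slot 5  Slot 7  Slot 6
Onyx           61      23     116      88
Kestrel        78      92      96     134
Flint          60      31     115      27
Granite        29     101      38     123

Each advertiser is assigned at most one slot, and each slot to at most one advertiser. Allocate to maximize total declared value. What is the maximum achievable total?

Max total: $411

Optimal: Onyx→Slot 3 ($61), Kestrel→Slot 6 ($134), Flint→Slot 7 ($115), Granite→Slot 5 ($101) — total 61+134+115+101 = $411.
Column-greedy (each slot in turn goes to its best remaining advertiser) gives $322, worse by 89.
No other one-to-one assignment exceeds $411.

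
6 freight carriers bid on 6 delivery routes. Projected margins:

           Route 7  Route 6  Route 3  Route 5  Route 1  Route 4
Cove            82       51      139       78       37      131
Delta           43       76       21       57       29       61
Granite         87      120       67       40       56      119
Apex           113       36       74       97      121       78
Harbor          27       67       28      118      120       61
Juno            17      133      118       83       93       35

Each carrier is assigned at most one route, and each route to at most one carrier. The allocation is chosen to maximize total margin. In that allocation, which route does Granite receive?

Granite receives Route 4.

Treat this as an assignment problem: match each carrier to one route.
Optimal: Cove→Route 3 ($139k), Delta→Route 5 ($57k), Granite→Route 4 ($119k), Apex→Route 7 ($113k), Harbor→Route 1 ($120k), Juno→Route 6 ($133k) — total 139+57+119+113+120+133 = $681k.
Next-best assignment: Cove→Route 3, Delta→Route 7, Granite→Route 4, Apex→Route 1, Harbor→Route 5, Juno→Route 6 = $673k.
Swapping Cove↔Granite (Cove→Route 4 $131k, Granite→Route 3 $67k) loses 60.
Granite's own top route is Route 6 ($120k), but forcing Granite→Route 6 and reassigning the rest optimally gives only $659k — worse by 22.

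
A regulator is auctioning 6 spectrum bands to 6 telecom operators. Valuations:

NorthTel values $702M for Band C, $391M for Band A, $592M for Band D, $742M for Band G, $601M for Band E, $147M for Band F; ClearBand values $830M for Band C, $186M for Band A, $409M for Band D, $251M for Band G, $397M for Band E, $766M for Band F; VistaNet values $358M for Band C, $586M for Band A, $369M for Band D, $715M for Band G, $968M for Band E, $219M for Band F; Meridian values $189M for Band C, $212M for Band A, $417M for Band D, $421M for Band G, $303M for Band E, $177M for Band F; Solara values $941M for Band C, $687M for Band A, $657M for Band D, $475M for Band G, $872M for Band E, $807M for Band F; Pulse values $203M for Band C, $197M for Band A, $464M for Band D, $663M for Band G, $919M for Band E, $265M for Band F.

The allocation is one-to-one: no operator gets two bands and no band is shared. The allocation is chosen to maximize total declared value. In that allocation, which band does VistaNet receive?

VistaNet receives Band A.

Treat this as an assignment problem: match each operator to one band.
Optimal: NorthTel→Band G ($742M), ClearBand→Band F ($766M), VistaNet→Band A ($586M), Meridian→Band D ($417M), Solara→Band C ($941M), Pulse→Band E ($919M) — total 742+766+586+417+941+919 = $4371M.
Row-greedy (each operator in turn takes its best remaining band) gives $3961M, worse by 410.
Every other assignment is strictly worse.
VistaNet's own top band is Band E ($968M), but forcing VistaNet→Band E and reassigning the rest optimally gives only $4203M — worse by 168.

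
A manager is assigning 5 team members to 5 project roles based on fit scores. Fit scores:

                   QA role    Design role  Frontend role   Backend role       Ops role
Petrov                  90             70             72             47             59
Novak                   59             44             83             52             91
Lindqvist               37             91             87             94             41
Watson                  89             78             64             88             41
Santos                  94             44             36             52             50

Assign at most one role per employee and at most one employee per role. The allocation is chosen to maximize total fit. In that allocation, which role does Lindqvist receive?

Optimal: Petrov→Frontend role (72 pts), Novak→Ops role (91 pts), Lindqvist→Design role (91 pts), Watson→Backend role (88 pts), Santos→QA role (94 pts) — total 72+91+91+88+94 = 436 pts.
Max-entry greedy (repeatedly take the single best remaining cell) gives 429 pts, worse by 7.
Next-best assignment: Petrov→Design role, Novak→Ops role, Lindqvist→Frontend role, Watson→Backend role, Santos→QA role = 430 pts.
Lindqvist's own top role is Backend role (94 pts), but forcing Lindqvist→Backend role and reassigning the rest optimally gives only 429 pts — worse by 7.

Lindqvist receives Design role.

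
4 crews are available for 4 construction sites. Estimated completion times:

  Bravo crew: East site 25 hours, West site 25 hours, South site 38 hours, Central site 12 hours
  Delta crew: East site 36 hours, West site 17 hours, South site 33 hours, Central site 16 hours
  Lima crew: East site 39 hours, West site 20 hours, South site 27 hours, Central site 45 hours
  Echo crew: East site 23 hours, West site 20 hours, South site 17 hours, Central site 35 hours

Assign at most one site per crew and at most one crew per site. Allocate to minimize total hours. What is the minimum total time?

This is a one-to-one assignment (minimum-cost bipartite matching).
Optimal: Bravo crew→East site (25 hours), Delta crew→Central site (16 hours), Lima crew→West site (20 hours), Echo crew→South site (17 hours) — total 25+16+20+17 = 78 hours.
Column-greedy (each site in turn goes to its cheapest remaining crew) gives 79 hours, worse by 1.
Checked against all permutations: 78 hours is optimal.

Minimum total: 78 hours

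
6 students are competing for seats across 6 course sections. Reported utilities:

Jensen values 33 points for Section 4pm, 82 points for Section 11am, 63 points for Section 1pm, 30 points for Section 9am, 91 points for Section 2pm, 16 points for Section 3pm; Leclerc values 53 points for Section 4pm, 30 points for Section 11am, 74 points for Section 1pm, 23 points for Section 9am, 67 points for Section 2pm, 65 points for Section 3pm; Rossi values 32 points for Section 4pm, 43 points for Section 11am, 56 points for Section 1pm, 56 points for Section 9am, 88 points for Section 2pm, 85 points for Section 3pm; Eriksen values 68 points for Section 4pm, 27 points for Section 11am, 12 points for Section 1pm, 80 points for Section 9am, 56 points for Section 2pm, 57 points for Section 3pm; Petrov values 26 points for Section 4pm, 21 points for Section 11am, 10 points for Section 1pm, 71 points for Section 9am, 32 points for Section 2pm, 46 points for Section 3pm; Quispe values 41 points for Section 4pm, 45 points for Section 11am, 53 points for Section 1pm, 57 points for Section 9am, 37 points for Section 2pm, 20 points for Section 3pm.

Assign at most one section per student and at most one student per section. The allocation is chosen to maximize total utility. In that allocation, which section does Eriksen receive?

Optimal: Jensen→Section 2pm (91 points), Leclerc→Section 1pm (74 points), Rossi→Section 3pm (85 points), Eriksen→Section 4pm (68 points), Petrov→Section 9am (71 points), Quispe→Section 11am (45 points) — total 91+74+85+68+71+45 = 434 points.
Max-entry greedy (repeatedly take the single best remaining cell) gives 401 points, worse by 33.
Next-best assignment: Jensen→Section 11am, Leclerc→Section 3pm, Rossi→Section 2pm, Eriksen→Section 4pm, Petrov→Section 9am, Quispe→Section 1pm = 427 points.
Eriksen's own top section is Section 9am (80 points), but forcing Eriksen→Section 9am and reassigning the rest optimally gives only 411 points — worse by 23.

Eriksen receives Section 4pm.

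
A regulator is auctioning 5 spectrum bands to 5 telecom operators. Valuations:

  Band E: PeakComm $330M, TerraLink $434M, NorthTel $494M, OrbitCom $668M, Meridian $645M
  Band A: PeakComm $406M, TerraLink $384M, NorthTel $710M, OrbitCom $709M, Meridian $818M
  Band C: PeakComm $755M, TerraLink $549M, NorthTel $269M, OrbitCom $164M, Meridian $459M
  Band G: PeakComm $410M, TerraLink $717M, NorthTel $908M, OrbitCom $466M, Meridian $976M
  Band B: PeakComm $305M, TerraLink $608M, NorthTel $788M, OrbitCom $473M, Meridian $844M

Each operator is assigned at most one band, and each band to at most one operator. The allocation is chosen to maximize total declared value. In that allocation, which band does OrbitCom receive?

Optimal: PeakComm→Band C ($755M), TerraLink→Band B ($608M), NorthTel→Band G ($908M), OrbitCom→Band E ($668M), Meridian→Band A ($818M) — total 755+608+908+668+818 = $3757M.
Max-entry greedy (repeatedly take the single best remaining cell) gives $3662M, worse by 95.
Next-best assignment: PeakComm→Band C, TerraLink→Band G, NorthTel→Band B, OrbitCom→Band E, Meridian→Band A = $3746M.
OrbitCom's own top band is Band A ($709M), but forcing OrbitCom→Band A and reassigning the rest optimally gives only $3662M — worse by 95.

OrbitCom receives Band E.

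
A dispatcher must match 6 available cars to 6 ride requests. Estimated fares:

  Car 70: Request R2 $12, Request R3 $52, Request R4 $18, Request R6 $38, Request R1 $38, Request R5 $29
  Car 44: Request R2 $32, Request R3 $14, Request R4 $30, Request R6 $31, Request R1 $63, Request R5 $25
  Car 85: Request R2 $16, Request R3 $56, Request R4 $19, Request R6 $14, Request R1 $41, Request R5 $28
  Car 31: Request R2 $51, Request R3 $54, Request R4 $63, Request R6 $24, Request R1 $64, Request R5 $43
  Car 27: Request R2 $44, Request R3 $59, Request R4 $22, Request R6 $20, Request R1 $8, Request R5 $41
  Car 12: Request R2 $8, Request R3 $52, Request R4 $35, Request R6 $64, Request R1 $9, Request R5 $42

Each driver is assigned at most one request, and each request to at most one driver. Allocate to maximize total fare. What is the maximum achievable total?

Optimal: Car 70→Request R5 ($29), Car 44→Request R1 ($63), Car 85→Request R3 ($56), Car 31→Request R4 ($63), Car 27→Request R2 ($44), Car 12→Request R6 ($64) — total 29+63+56+63+44+64 = $319.
Column-greedy (each request in turn goes to its best remaining driver) gives $274, worse by 45.
Checked against all permutations: $319 is optimal.

Max total: $319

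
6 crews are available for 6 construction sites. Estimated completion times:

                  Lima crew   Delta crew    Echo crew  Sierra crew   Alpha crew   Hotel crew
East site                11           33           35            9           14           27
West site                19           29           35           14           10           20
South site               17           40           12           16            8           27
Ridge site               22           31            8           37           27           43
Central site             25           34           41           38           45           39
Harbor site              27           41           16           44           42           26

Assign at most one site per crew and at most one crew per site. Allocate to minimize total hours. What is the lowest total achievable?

This is the linear assignment problem.
Optimal: Lima crew→East site (11 hours), Delta crew→Central site (34 hours), Echo crew→Ridge site (8 hours), Sierra crew→West site (14 hours), Alpha crew→South site (8 hours), Hotel crew→Harbor site (26 hours) — total 11+34+8+14+8+26 = 101 hours.
Column-greedy (each site in turn goes to its cheapest remaining crew) gives 113 hours, worse by 12.

Min total: 101 hours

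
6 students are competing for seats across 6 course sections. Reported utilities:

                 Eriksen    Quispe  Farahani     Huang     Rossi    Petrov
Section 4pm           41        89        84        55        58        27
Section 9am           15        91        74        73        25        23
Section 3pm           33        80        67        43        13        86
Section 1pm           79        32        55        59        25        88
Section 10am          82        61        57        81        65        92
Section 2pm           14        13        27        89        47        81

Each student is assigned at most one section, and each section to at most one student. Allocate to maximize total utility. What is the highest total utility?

Maximum total: 494 points

Optimal: Eriksen→Section 1pm (79 points), Quispe→Section 9am (91 points), Farahani→Section 4pm (84 points), Huang→Section 2pm (89 points), Rossi→Section 10am (65 points), Petrov→Section 3pm (86 points) — total 79+91+84+89+65+86 = 494 points.
Column-greedy (each section in turn goes to its best remaining student) gives 456 points, worse by 38.
Next-best assignment: Eriksen→Section 1pm, Quispe→Section 4pm, Farahani→Section 9am, Huang→Section 2pm, Rossi→Section 10am, Petrov→Section 3pm = 482 points.
No other one-to-one assignment exceeds 494 points.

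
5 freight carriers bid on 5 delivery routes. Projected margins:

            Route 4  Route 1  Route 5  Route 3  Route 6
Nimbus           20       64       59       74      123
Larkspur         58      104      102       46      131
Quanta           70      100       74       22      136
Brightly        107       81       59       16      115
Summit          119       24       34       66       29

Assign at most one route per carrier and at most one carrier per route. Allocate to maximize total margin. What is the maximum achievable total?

Optimal: Nimbus→Route 3 ($74k), Larkspur→Route 5 ($102k), Quanta→Route 6 ($136k), Brightly→Route 1 ($81k), Summit→Route 4 ($119k) — total 74+102+136+81+119 = $512k.

Maximum total: $512k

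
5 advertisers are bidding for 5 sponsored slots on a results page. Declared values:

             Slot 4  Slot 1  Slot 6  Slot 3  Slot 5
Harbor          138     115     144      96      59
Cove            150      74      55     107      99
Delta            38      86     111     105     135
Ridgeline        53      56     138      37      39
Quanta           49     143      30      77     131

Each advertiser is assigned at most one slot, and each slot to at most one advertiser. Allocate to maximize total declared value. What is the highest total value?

Optimal: Harbor→Slot 3 ($96), Cove→Slot 4 ($150), Delta→Slot 5 ($135), Ridgeline→Slot 6 ($138), Quanta→Slot 1 ($143) — total 96+150+135+138+143 = $662.
Row-greedy (each advertiser in turn takes its best remaining slot) gives $562, worse by 100.
Next-best assignment: Harbor→Slot 4, Cove→Slot 3, Delta→Slot 5, Ridgeline→Slot 6, Quanta→Slot 1 = $661.
Every other assignment is strictly worse.

Max total: $662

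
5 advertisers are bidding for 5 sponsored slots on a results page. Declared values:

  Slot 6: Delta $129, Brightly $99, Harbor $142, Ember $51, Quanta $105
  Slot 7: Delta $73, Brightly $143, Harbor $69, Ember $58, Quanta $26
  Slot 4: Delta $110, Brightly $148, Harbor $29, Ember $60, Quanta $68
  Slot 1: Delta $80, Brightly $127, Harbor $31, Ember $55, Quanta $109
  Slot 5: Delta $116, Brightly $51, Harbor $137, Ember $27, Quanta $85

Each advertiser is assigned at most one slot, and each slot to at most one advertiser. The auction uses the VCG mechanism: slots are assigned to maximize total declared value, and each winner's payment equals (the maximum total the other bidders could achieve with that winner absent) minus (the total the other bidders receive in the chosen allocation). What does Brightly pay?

Efficient allocation: Delta→Slot 6 ($129), Brightly→Slot 4 ($148), Harbor→Slot 5 ($137), Ember→Slot 7 ($58), Quanta→Slot 1 ($109); total welfare W = $581.
Brightly receives Slot 4 at value $148, so the others get W − 148 = $433.
Without Brightly: best allocation of the remaining 4 bidders over all 5 slots is Delta→Slot 6 ($129), Harbor→Slot 5 ($137), Ember→Slot 4 ($60), Quanta→Slot 1 ($109), total $435.
VCG payment = (others' best without Brightly) − (others' welfare with Brightly) = 435 − 433 = $2.

Brightly pays $2.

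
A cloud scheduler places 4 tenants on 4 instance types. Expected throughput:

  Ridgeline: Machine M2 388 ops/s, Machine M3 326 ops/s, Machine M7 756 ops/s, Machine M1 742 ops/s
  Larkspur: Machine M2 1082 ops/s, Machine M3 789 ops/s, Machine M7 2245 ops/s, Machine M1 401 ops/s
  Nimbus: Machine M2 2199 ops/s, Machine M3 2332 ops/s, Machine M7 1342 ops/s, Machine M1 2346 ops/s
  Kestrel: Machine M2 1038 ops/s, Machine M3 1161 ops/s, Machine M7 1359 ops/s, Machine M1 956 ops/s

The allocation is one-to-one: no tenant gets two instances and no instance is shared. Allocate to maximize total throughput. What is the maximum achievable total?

Maximum total: 6357 ops/s

This is the linear assignment problem.
Optimal: Ridgeline→Machine M1 (742 ops/s), Larkspur→Machine M7 (2245 ops/s), Nimbus→Machine M3 (2332 ops/s), Kestrel→Machine M2 (1038 ops/s) — total 742+2245+2332+1038 = 6357 ops/s.
Row-greedy (each tenant in turn takes its best remaining instance) gives 5345 ops/s, worse by 1012.
Next-best assignment: Ridgeline→Machine M1, Larkspur→Machine M7, Nimbus→Machine M2, Kestrel→Machine M3 = 6347 ops/s.
Swapping Larkspur↔Kestrel (Larkspur→Machine M2 1082 ops/s, Kestrel→Machine M7 1359 ops/s) loses 842.
No other one-to-one assignment exceeds 6357 ops/s.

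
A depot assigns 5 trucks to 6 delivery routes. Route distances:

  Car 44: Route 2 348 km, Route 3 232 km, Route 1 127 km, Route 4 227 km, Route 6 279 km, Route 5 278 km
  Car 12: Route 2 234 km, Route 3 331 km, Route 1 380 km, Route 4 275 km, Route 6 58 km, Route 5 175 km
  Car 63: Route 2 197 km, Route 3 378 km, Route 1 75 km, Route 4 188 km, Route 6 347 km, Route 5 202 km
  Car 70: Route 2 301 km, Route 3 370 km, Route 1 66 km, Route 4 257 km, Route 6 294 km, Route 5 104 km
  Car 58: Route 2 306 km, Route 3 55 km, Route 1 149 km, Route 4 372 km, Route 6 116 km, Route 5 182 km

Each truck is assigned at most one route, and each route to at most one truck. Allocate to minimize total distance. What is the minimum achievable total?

This is a one-to-one assignment (minimum-cost bipartite matching).
Optimal: Car 44→Route 4 (227 km), Car 12→Route 6 (58 km), Car 63→Route 1 (75 km), Car 70→Route 5 (104 km), Car 58→Route 3 (55 km) — total 227+58+75+104+55 = 519 km.
Min-entry greedy (repeatedly take the single cheapest remaining cell) gives 645 km, worse by 126.
Next-best assignment: Car 44→Route 1, Car 12→Route 6, Car 63→Route 4, Car 70→Route 5, Car 58→Route 3 = 532 km.

Minimum total: 519 km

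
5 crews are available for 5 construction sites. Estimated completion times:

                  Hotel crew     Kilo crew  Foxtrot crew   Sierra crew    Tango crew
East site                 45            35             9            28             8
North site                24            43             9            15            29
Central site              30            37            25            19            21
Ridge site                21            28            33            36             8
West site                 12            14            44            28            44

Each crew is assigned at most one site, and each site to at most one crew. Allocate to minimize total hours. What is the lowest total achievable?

Minimum total: 71 hours

This is a one-to-one assignment (minimum-cost bipartite matching).
Optimal: Hotel crew→Ridge site (21 hours), Kilo crew→West site (14 hours), Foxtrot crew→North site (9 hours), Sierra crew→Central site (19 hours), Tango crew→East site (8 hours) — total 21+14+9+19+8 = 71 hours.
Min-entry greedy (repeatedly take the single cheapest remaining cell) gives 76 hours, worse by 5.
Next-best assignment: Hotel crew→North site, Kilo crew→West site, Foxtrot crew→East site, Sierra crew→Central site, Tango crew→Ridge site = 74 hours.
Swapping Tango crew↔Kilo crew (Tango crew→West site 44 hours, Kilo crew→East site 35 hours) adds 57.
Every other assignment is strictly worse.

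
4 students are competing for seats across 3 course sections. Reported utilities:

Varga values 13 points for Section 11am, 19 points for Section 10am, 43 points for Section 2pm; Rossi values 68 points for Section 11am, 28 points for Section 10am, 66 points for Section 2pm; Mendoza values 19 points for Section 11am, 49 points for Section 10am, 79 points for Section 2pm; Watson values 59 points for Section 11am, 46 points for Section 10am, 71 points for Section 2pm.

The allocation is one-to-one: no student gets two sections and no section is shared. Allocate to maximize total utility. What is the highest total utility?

Maximum total: 193 points

This is the linear assignment problem.
Optimal: Rossi→Section 11am (68 points), Watson→Section 10am (46 points), Mendoza→Section 2pm (79 points) — total 68+46+79 = 193 points.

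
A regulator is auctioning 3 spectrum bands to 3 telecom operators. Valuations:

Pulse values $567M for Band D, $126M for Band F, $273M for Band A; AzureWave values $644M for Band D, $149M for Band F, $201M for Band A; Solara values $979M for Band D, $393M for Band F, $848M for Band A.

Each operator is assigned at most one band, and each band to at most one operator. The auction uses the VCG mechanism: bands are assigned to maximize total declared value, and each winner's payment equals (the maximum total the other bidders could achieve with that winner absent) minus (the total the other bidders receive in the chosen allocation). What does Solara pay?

Efficient allocation: Pulse→Band F ($126M), AzureWave→Band D ($644M), Solara→Band A ($848M); total welfare W = $1618M.
Solara receives Band A at value $848M, so the others get W − 848 = $770M.
Without Solara: best allocation of the remaining 2 bidders over all 3 bands is Pulse→Band A ($273M), AzureWave→Band D ($644M), total $917M.
VCG payment = (others' best without Solara) − (others' welfare with Solara) = 917 − 770 = $147M.

Solara pays $147M.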